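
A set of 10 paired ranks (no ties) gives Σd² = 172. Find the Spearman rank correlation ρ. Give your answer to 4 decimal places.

-0.0424

ρ = 1 − 6Σd² / [n(n²−1)] = 1 − 6×172 / (10×99)
  = 1 − 1032/990 = 1 − 1.04242 ≈ -0.0424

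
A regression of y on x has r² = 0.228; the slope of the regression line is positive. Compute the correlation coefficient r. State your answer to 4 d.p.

0.4775

|r| = √0.228 = 0.4775
The association is positive, so r = 0.4775.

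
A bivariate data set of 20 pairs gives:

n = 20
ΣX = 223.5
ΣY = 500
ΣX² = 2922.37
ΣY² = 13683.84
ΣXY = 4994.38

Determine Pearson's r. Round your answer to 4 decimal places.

-0.8364

r = (nΣXY − ΣXΣY) / √[(nΣX² − (ΣX)²)(nΣY² − (ΣY)²)]
Numerator: 20×4994.38 − 223.5×500 = -11862.4
Denominator: √[(58447.4 − 49952.25)(273676.8 − 250000)] = √[8495.15 × 23676.8] = 14182.3118
r = -11862.4 / 14182.3118 ≈ -0.8364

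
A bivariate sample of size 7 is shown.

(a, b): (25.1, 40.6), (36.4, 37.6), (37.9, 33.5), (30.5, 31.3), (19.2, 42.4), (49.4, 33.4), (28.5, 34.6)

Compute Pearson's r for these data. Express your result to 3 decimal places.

-0.639

n = 7, Σa = 227, Σb = 253.4, Σa² = 7942.88, Σb² = 9274.54, Σab = 8062.14
nΣab − ΣaΣb = 56434.98 − 57521.8 = -1086.82
nΣa² − (Σa)² = 55600.16 − 51529 = 4071.16; nΣb² − (Σb)² = 64921.78 − 64211.56 = 710.22
r = -1086.82 / √(4071.16 × 710.22) = -1086.82 / 1700.4174 ≈ -0.639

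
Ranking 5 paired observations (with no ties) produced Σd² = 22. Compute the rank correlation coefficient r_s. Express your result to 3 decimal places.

-0.100

ρ = 1 − 6Σd² / [n(n²−1)] = 1 − 6×22 / (5×24)
  = 1 − 132/120 = 1 − 1.1000 ≈ -0.100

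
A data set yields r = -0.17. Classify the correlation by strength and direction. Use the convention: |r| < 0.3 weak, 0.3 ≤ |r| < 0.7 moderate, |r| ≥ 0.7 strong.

weak negative

r = -0.17 < 0 so the relationship is negative.
|r| = 0.17, which falls in the weak range.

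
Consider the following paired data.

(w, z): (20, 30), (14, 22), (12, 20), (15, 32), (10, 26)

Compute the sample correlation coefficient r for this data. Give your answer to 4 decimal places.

0.5465

n = 5, Σw = 71, Σz = 130, Σw² = 1065, Σz² = 3484, Σwz = 1888
nΣwz − ΣwΣz = 9440 − 9230 = 210
nΣw² − (Σw)² = 5325 − 5041 = 284; nΣz² − (Σz)² = 17420 − 16900 = 520
r = 210 / √(284 × 520) = 210 / 384.2916 ≈ 0.5465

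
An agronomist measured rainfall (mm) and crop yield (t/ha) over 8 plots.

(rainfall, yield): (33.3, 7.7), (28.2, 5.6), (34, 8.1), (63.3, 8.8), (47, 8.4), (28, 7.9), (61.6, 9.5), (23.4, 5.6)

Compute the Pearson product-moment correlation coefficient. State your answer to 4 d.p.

0.8070

n = 8, Σx = 318.8, Σy = 61.6, Σx² = 14402.14, Σy² = 488.28, Σxy = 2579.01
nΣxy − ΣxΣy = 20632.08 − 19638.08 = 994
nΣx² − (Σx)² = 115217.12 − 101633.44 = 13583.68; nΣy² − (Σy)² = 3906.24 − 3794.56 = 111.68
r = 994 / √(13583.68 × 111.68) = 994 / 1231.6758 ≈ 0.8070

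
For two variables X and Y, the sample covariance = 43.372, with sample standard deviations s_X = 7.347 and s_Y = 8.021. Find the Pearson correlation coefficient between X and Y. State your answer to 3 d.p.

r = Cov(X,Y) / (s_X · s_Y) = 43.372 / (7.347 × 8.021)
  = 43.372 / 58.9303 ≈ 0.736

0.736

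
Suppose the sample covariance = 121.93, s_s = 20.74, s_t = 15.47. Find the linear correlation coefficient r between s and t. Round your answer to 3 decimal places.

r = Cov(s,t) / (s_s · s_t) = 121.93 / (20.74 × 15.47)
  = 121.93 / 320.8478 ≈ 0.380

0.380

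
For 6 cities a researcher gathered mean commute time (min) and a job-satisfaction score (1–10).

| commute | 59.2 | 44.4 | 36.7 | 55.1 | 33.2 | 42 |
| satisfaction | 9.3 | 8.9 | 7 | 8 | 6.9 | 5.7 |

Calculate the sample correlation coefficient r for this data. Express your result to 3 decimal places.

0.669

n = 6, Σx = 270.6, Σy = 45.8, Σx² = 12725.14, Σy² = 358.8, Σxy = 2111.9
nΣxy − ΣxΣy = 12671.4 − 12393.48 = 277.92
nΣx² − (Σx)² = 76350.84 − 73224.36 = 3126.48; nΣy² − (Σy)² = 2152.8 − 2097.64 = 55.16
r = 277.92 / √(3126.48 × 55.16) = 277.92 / 415.2790 ≈ 0.669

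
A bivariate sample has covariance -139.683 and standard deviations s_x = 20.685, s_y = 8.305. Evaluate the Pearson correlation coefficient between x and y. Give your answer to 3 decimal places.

-0.813

r = Cov(x,y) / (s_x · s_y) = -139.683 / (20.685 × 8.305)
  = -139.683 / 171.7889 ≈ -0.813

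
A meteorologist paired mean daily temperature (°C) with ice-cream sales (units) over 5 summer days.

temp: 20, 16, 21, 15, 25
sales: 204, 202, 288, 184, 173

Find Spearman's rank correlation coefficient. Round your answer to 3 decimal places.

0.000

Rank temp: 3, 2, 4, 1, 5
Rank sales: 4, 3, 5, 2, 1
d = rank(temp) − rank(sales): -1, -1, -1, -1, 4; Σd² = 20
ρ = 1 − 6Σd² / [n(n²−1)] = 1 − 6×20 / (5×24) = 1 − 120/120 ≈ 0.000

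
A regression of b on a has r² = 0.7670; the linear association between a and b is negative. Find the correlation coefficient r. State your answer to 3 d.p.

|r| = √0.7670 = 0.876
The association is negative, so r = −0.876.

-0.876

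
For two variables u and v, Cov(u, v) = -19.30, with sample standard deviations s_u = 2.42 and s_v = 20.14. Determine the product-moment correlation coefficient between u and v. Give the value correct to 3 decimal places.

-0.396

r = Cov(u,v) / (s_u · s_v) = -19.30 / (2.42 × 20.14)
  = -19.30 / 48.7388 ≈ -0.396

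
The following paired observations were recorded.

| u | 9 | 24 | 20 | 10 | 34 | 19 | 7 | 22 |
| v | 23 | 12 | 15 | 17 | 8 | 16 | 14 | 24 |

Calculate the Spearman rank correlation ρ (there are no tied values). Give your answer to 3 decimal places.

Rank u: 2, 7, 5, 3, 8, 4, 1, 6
Rank v: 7, 2, 4, 6, 1, 5, 3, 8
d = rank(u) − rank(v): -5, 5, 1, -3, 7, -1, -2, -2; Σd² = 118
ρ = 1 − 6Σd² / [n(n²−1)] = 1 − 6×118 / (8×63) = 1 − 708/504 ≈ -0.405

-0.405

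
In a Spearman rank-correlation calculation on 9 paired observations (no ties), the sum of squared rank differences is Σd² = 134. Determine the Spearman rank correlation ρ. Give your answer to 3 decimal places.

ρ = 1 − 6Σd² / [n(n²−1)] = 1 − 6×134 / (9×80)
  = 1 − 804/720 = 1 − 1.1167 ≈ -0.117

-0.117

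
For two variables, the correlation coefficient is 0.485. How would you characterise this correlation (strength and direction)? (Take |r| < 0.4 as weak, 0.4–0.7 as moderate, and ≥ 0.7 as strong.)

moderate positive

r = 0.485 > 0 so the relationship is positive.
|r| = 0.485, which falls in the moderate range.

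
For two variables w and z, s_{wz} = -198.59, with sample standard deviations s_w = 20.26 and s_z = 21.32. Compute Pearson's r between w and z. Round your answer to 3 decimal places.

r = Cov(w,z) / (s_w · s_z) = -198.59 / (20.26 × 21.32)
  = -198.59 / 431.9432 ≈ -0.460

-0.460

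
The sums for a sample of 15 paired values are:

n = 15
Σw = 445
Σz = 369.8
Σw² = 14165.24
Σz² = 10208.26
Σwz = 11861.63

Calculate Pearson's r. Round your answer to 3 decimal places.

r = (nΣwz − ΣwΣz) / √[(nΣw² − (Σw)²)(nΣz² − (Σz)²)]
Numerator: 15×11861.63 − 445×369.8 = 13363.45
Denominator: √[(212478.6 − 198025)(153123.9 − 136752.04)] = √[14453.6 × 16371.86] = 15382.8579
r = 13363.45 / 15382.8579 ≈ 0.869

0.869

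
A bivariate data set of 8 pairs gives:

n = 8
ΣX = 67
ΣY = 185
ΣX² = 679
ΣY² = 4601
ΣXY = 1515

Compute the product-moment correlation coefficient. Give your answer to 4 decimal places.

r = (nΣXY − ΣXΣY) / √[(nΣX² − (ΣX)²)(nΣY² − (ΣY)²)]
Numerator: 8×1515 − 67×185 = -275
Denominator: √[(5432 − 4489)(36808 − 34225)] = √[943 × 2583] = 1560.6950
r = -275 / 1560.6950 ≈ -0.1762

-0.1762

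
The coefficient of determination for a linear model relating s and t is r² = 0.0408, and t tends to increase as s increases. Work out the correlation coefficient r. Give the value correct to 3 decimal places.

0.202

|r| = √0.0408 = 0.202
The association is positive, so r = 0.202.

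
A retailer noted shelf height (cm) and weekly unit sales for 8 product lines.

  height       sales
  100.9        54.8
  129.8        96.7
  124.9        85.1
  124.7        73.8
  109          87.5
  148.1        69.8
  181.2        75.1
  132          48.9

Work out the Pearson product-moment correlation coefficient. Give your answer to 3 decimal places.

n = 8, Σx = 1050.6, Σy = 591.7, Σx² = 142251, Σy² = 45601.89, Σxy = 77850.63
nΣxy − ΣxΣy = 622805.04 − 621640.02 = 1165.02
nΣx² − (Σx)² = 1138008 − 1103760.36 = 34247.64; nΣy² − (Σy)² = 364815.12 − 350108.89 = 14706.23
r = 1165.02 / √(34247.64 × 14706.23) = 1165.02 / 22442.2296 ≈ 0.052

0.052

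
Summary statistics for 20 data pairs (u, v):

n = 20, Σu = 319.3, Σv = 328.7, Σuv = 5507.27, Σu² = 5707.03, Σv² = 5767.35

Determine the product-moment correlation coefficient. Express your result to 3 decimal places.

r = (nΣuv − ΣuΣv) / √[(nΣu² − (Σu)²)(nΣv² − (Σv)²)]
Numerator: 20×5507.27 − 319.3×328.7 = 5191.49
Denominator: √[(114140.6 − 101952.49)(115347 − 108043.69)] = √[12188.11 × 7303.31] = 9434.6990
r = 5191.49 / 9434.6990 ≈ 0.550

0.550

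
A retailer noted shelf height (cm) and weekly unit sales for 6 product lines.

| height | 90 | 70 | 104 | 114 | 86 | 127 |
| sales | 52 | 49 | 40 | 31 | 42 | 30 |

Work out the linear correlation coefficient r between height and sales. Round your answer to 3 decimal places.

n = 6, Σx = 591, Σy = 244, Σx² = 60337, Σy² = 10330, Σxy = 23226
nΣxy − ΣxΣy = 139356 − 144204 = -4848
nΣx² − (Σx)² = 362022 − 349281 = 12741; nΣy² − (Σy)² = 61980 − 59536 = 2444
r = -4848 / √(12741 × 2444) = -4848 / 5580.2333 ≈ -0.869

-0.869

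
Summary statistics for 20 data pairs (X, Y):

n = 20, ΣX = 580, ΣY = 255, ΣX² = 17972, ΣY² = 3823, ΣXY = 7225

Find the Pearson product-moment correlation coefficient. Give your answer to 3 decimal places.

-0.209

r = (nΣXY − ΣXΣY) / √[(nΣX² − (ΣX)²)(nΣY² − (ΣY)²)]
Numerator: 20×7225 − 580×255 = -3400
Denominator: √[(359440 − 336400)(76460 − 65025)] = √[23040 × 11435] = 16231.5249
r = -3400 / 16231.5249 ≈ -0.209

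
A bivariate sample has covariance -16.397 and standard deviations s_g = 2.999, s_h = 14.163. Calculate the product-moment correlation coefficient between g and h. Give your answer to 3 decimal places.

-0.386

r = Cov(g,h) / (s_g · s_h) = -16.397 / (2.999 × 14.163)
  = -16.397 / 42.4748 ≈ -0.386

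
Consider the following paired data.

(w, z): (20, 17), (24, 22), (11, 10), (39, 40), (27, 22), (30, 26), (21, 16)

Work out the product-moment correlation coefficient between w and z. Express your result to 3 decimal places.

n = 7, Σw = 172, Σz = 153, Σw² = 4688, Σz² = 3889, Σwz = 4248
nΣwz − ΣwΣz = 29736 − 26316 = 3420
nΣw² − (Σw)² = 32816 − 29584 = 3232; nΣz² − (Σz)² = 27223 − 23409 = 3814
r = 3420 / √(3232 × 3814) = 3420 / 3510.9611 ≈ 0.974

0.974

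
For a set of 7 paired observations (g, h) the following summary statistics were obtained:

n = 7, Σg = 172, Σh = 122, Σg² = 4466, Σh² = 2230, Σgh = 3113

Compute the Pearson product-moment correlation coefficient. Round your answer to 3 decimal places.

0.731

r = (nΣgh − ΣgΣh) / √[(nΣg² − (Σg)²)(nΣh² − (Σh)²)]
Numerator: 7×3113 − 172×122 = 807
Denominator: √[(31262 − 29584)(15610 − 14884)] = √[1678 × 726] = 1103.7337
r = 807 / 1103.7337 ≈ 0.731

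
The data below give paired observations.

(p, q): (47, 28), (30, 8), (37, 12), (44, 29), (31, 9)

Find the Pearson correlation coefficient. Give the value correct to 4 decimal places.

n = 5, Σp = 189, Σq = 86, Σp² = 7375, Σq² = 1914, Σpq = 3555
nΣpq − ΣpΣq = 17775 − 16254 = 1521
nΣp² − (Σp)² = 36875 − 35721 = 1154; nΣq² − (Σq)² = 9570 − 7396 = 2174
r = 1521 / √(1154 × 2174) = 1521 / 1583.9179 ≈ 0.9603

0.9603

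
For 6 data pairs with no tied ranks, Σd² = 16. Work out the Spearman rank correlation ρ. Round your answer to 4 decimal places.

0.5429

ρ = 1 − 6Σd² / [n(n²−1)] = 1 − 6×16 / (6×35)
  = 1 − 96/210 = 1 − 0.45714 ≈ 0.5429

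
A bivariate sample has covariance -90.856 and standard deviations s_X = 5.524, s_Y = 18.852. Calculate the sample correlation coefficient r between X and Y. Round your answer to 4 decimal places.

r = Cov(X,Y) / (s_X · s_Y) = -90.856 / (5.524 × 18.852)
  = -90.856 / 104.1384 ≈ -0.8725

-0.8725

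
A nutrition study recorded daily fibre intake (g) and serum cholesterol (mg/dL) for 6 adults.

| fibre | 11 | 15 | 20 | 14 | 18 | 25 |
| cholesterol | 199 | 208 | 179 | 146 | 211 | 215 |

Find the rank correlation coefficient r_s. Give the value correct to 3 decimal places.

0.543

Rank fibre: 1, 3, 5, 2, 4, 6
Rank cholesterol: 3, 4, 2, 1, 5, 6
d = rank(fibre) − rank(cholesterol): -2, -1, 3, 1, -1, 0; Σd² = 16
ρ = 1 − 6Σd² / [n(n²−1)] = 1 − 6×16 / (6×35) = 1 − 96/210 ≈ 0.543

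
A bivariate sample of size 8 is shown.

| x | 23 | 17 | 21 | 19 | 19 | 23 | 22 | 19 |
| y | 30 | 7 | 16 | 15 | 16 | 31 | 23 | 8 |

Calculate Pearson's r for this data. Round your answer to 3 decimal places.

n = 8, Σx = 163, Σy = 146, Σx² = 3355, Σy² = 3240, Σxy = 3105
nΣxy − ΣxΣy = 24840 − 23798 = 1042
nΣx² − (Σx)² = 26840 − 26569 = 271; nΣy² − (Σy)² = 25920 − 21316 = 4604
r = 1042 / √(271 × 4604) = 1042 / 1116.9978 ≈ 0.933

0.933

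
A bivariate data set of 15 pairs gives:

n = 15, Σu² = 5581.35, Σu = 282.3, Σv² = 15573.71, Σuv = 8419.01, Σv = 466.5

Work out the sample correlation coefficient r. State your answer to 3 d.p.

r = (nΣuv − ΣuΣv) / √[(nΣu² − (Σu)²)(nΣv² − (Σv)²)]
Numerator: 15×8419.01 − 282.3×466.5 = -5407.8
Denominator: √[(83720.25 − 79693.29)(233605.65 − 217622.25)] = √[4026.96 × 15983.4] = 8022.7497
r = -5407.8 / 8022.7497 ≈ -0.674

-0.674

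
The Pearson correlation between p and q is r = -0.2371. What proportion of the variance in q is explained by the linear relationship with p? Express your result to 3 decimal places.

r² = (-0.2371)² = 0.056

0.056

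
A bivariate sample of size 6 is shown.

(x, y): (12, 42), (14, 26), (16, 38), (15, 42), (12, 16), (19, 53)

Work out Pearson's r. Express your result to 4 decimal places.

0.6998

n = 6, Σx = 88, Σy = 217, Σx² = 1326, Σy² = 8713, Σxy = 3305
nΣxy − ΣxΣy = 19830 − 19096 = 734
nΣx² − (Σx)² = 7956 − 7744 = 212; nΣy² − (Σy)² = 52278 − 47089 = 5189
r = 734 / √(212 × 5189) = 734 / 1048.8413 ≈ 0.6998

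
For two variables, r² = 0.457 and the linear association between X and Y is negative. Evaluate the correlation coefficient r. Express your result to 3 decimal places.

-0.676

|r| = √0.457 = 0.676
The association is negative, so r = −0.676.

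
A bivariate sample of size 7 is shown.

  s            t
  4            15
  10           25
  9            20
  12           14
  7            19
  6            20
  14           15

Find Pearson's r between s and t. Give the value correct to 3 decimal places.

n = 7, Σs = 62, Σt = 128, Σs² = 622, Σt² = 2432, Σst = 1121
nΣst − ΣsΣt = 7847 − 7936 = -89
nΣs² − (Σs)² = 4354 − 3844 = 510; nΣt² − (Σt)² = 17024 − 16384 = 640
r = -89 / √(510 × 640) = -89 / 571.3143 ≈ -0.156

-0.156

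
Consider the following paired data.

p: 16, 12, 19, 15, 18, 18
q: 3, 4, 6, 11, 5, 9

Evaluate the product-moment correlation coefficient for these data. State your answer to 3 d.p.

0.159

n = 6, Σp = 98, Σq = 38, Σp² = 1634, Σq² = 288, Σpq = 627
nΣpq − ΣpΣq = 3762 − 3724 = 38
nΣp² − (Σp)² = 9804 − 9604 = 200; nΣq² − (Σq)² = 1728 − 1444 = 284
r = 38 / √(200 × 284) = 38 / 238.3275 ≈ 0.159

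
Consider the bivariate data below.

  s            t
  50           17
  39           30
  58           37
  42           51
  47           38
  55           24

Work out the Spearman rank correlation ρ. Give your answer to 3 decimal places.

-0.314

Rank s: 4, 1, 6, 2, 3, 5
Rank t: 1, 3, 4, 6, 5, 2
d = rank(s) − rank(t): 3, -2, 2, -4, -2, 3; Σd² = 46
ρ = 1 − 6Σd² / [n(n²−1)] = 1 − 6×46 / (6×35) = 1 − 276/210 ≈ -0.314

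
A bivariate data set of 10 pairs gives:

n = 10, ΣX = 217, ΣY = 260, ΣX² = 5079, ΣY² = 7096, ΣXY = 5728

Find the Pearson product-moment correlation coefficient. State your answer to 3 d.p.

0.244

r = (nΣXY − ΣXΣY) / √[(nΣX² − (ΣX)²)(nΣY² − (ΣY)²)]
Numerator: 10×5728 − 217×260 = 860
Denominator: √[(50790 − 47089)(70960 − 67600)] = √[3701 × 3360] = 3526.3806
r = 860 / 3526.3806 ≈ 0.244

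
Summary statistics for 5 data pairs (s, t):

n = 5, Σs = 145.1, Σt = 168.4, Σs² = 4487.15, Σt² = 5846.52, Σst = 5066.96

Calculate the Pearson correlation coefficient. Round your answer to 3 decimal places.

r = (nΣst − ΣsΣt) / √[(nΣs² − (Σs)²)(nΣt² − (Σt)²)]
Numerator: 5×5066.96 − 145.1×168.4 = 899.96
Denominator: √[(22435.75 − 21054.01)(29232.6 − 28358.56)] = √[1381.74 × 874.04] = 1098.9522
r = 899.96 / 1098.9522 ≈ 0.819

0.819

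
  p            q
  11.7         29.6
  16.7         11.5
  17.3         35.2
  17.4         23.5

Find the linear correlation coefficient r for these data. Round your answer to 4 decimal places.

-0.2174

n = 4, Σp = 63.1, Σq = 99.8, Σp² = 1017.83, Σq² = 2799.7, Σpq = 1556.23
nΣpq − ΣpΣq = 6224.92 − 6297.38 = -72.46
nΣp² − (Σp)² = 4071.32 − 3981.61 = 89.71; nΣq² − (Σq)² = 11198.8 − 9960.04 = 1238.76
r = -72.46 / √(89.71 × 1238.76) = -72.46 / 333.3604 ≈ -0.2174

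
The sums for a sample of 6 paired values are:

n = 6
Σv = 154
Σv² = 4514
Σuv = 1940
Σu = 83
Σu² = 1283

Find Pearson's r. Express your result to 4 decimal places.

r = (nΣuv − ΣuΣv) / √[(nΣu² − (Σu)²)(nΣv² − (Σv)²)]
Numerator: 6×1940 − 83×154 = -1142
Denominator: √[(7698 − 6889)(27084 − 23716)] = √[809 × 3368] = 1650.6702
r = -1142 / 1650.6702 ≈ -0.6918

-0.6918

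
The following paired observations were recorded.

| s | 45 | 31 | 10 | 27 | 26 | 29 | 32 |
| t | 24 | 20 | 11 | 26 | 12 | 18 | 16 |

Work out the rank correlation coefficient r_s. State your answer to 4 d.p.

Rank s: 7, 5, 1, 3, 2, 4, 6
Rank t: 6, 5, 1, 7, 2, 4, 3
d = rank(s) − rank(t): 1, 0, 0, -4, 0, 0, 3; Σd² = 26
ρ = 1 − 6Σd² / [n(n²−1)] = 1 − 6×26 / (7×48) = 1 − 156/336 ≈ 0.5357

0.5357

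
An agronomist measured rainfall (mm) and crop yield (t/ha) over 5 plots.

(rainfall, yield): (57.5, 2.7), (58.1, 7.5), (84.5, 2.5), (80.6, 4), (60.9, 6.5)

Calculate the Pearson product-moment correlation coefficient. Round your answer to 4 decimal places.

n = 5, Σx = 341.6, Σy = 23.2, Σx² = 24027.28, Σy² = 128.04, Σxy = 1520.5
nΣxy − ΣxΣy = 7602.5 − 7925.12 = -322.62
nΣx² − (Σx)² = 120136.4 − 116690.56 = 3445.84; nΣy² − (Σy)² = 640.2 − 538.24 = 101.96
r = -322.62 / √(3445.84 × 101.96) = -322.62 / 592.7376 ≈ -0.5443

-0.5443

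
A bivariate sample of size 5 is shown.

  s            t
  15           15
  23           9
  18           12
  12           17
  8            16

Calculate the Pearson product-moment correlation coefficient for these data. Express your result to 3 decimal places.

n = 5, Σs = 76, Σt = 69, Σs² = 1286, Σt² = 995, Σst = 980
nΣst − ΣsΣt = 4900 − 5244 = -344
nΣs² − (Σs)² = 6430 − 5776 = 654; nΣt² − (Σt)² = 4975 − 4761 = 214
r = -344 / √(654 × 214) = -344 / 374.1069 ≈ -0.920

-0.920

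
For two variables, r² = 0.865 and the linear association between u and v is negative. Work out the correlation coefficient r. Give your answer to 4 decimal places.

|r| = √0.865 = 0.9301
The association is negative, so r = −0.9301.

-0.9301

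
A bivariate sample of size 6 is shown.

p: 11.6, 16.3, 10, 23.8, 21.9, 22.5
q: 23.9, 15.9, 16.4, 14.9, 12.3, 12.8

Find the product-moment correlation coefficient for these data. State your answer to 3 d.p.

n = 6, Σp = 106.1, Σq = 96.2, Σp² = 2052.55, Σq² = 1630.12, Σpq = 1612.4
nΣpq − ΣpΣq = 9674.4 − 10206.82 = -532.42
nΣp² − (Σp)² = 12315.3 − 11257.21 = 1058.09; nΣq² − (Σq)² = 9780.72 − 9254.44 = 526.28
r = -532.42 / √(1058.09 × 526.28) = -532.42 / 746.2249 ≈ -0.713

-0.713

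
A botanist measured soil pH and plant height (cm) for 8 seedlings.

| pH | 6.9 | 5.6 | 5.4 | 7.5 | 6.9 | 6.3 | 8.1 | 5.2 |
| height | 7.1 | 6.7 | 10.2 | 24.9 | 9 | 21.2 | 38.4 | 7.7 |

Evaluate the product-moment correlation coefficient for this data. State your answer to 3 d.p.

0.748

n = 8, Σx = 51.9, Σy = 125.2, Σx² = 344.33, Σy² = 2883.64, Σxy = 875.08
nΣxy − ΣxΣy = 7000.64 − 6497.88 = 502.76
nΣx² − (Σx)² = 2754.64 − 2693.61 = 61.03; nΣy² − (Σy)² = 23069.12 − 15675.04 = 7394.08
r = 502.76 / √(61.03 × 7394.08) = 502.76 / 671.7594 ≈ 0.748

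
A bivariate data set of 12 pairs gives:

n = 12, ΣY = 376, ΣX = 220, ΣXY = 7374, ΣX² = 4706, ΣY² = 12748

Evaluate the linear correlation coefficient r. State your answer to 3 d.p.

r = (nΣXY − ΣXΣY) / √[(nΣX² − (ΣX)²)(nΣY² − (ΣY)²)]
Numerator: 12×7374 − 220×376 = 5768
Denominator: √[(56472 − 48400)(152976 − 141376)] = √[8072 × 11600] = 9676.5283
r = 5768 / 9676.5283 ≈ 0.596

0.596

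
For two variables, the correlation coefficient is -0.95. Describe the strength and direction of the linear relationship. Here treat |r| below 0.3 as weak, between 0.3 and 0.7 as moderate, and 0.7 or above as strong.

strong negative

r = -0.95 < 0 so the relationship is negative.
|r| = 0.95, which falls in the strong range.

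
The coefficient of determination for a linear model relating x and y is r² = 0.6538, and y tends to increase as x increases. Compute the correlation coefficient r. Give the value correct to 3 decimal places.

|r| = √0.6538 = 0.809
The association is positive, so r = 0.809.

0.809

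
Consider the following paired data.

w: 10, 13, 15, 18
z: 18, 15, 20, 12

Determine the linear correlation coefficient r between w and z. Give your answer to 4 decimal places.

-0.5375

n = 4, Σw = 56, Σz = 65, Σw² = 818, Σz² = 1093, Σwz = 891
nΣwz − ΣwΣz = 3564 − 3640 = -76
nΣw² − (Σw)² = 3272 − 3136 = 136; nΣz² − (Σz)² = 4372 − 4225 = 147
r = -76 / √(136 × 147) = -76 / 141.3931 ≈ -0.5375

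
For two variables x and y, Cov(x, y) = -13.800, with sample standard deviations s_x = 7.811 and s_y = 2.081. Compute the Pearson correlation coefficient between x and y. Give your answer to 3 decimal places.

-0.849

r = Cov(x,y) / (s_x · s_y) = -13.800 / (7.811 × 2.081)
  = -13.800 / 16.2547 ≈ -0.849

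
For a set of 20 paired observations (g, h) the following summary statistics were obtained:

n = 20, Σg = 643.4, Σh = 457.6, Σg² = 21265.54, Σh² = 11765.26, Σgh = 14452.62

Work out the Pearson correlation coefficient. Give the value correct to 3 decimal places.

-0.313

r = (nΣgh − ΣgΣh) / √[(nΣg² − (Σg)²)(nΣh² − (Σh)²)]
Numerator: 20×14452.62 − 643.4×457.6 = -5367.44
Denominator: √[(425310.8 − 413963.56)(235305.2 − 209397.76)] = √[11347.24 × 25907.44] = 17145.7849
r = -5367.44 / 17145.7849 ≈ -0.313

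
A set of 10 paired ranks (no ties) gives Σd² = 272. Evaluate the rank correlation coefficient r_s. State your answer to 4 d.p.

ρ = 1 − 6Σd² / [n(n²−1)] = 1 − 6×272 / (10×99)
  = 1 − 1632/990 = 1 − 1.64848 ≈ -0.6485

-0.6485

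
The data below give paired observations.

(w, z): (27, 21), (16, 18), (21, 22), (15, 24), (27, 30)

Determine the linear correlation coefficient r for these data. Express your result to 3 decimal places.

0.475

n = 5, Σw = 106, Σz = 115, Σw² = 2380, Σz² = 2725, Σwz = 2487
nΣwz − ΣwΣz = 12435 − 12190 = 245
nΣw² − (Σw)² = 11900 − 11236 = 664; nΣz² − (Σz)² = 13625 − 13225 = 400
r = 245 / √(664 × 400) = 245 / 515.3639 ≈ 0.475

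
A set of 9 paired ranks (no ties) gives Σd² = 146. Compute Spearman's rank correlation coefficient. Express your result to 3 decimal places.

ρ = 1 − 6Σd² / [n(n²−1)] = 1 − 6×146 / (9×80)
  = 1 − 876/720 = 1 − 1.2167 ≈ -0.217

-0.217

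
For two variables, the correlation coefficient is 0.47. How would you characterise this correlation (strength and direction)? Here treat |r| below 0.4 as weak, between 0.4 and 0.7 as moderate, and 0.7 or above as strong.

r = 0.47 > 0 so the relationship is positive.
|r| = 0.47, which falls in the moderate range.

moderate positive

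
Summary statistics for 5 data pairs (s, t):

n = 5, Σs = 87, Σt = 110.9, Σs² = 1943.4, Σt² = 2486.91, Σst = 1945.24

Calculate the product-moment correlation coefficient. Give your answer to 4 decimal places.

r = (nΣst − ΣsΣt) / √[(nΣs² − (Σs)²)(nΣt² − (Σt)²)]
Numerator: 5×1945.24 − 87×110.9 = 77.9
Denominator: √[(9717 − 7569)(12434.55 − 12298.81)] = √[2148 × 135.74] = 539.9718
r = 77.9 / 539.9718 ≈ 0.1443

0.1443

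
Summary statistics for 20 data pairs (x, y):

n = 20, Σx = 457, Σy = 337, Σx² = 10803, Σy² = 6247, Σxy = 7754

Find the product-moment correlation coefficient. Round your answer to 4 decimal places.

r = (nΣxy − ΣxΣy) / √[(nΣx² − (Σx)²)(nΣy² − (Σy)²)]
Numerator: 20×7754 − 457×337 = 1071
Denominator: √[(216060 − 208849)(124940 − 113569)] = √[7211 × 11371] = 9055.1798
r = 1071 / 9055.1798 ≈ 0.1183

0.1183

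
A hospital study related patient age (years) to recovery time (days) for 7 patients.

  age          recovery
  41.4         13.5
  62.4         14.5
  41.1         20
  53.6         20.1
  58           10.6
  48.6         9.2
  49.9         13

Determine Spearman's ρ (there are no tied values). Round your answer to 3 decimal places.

Rank age: 2, 7, 1, 5, 6, 3, 4
Rank recovery: 4, 5, 6, 7, 2, 1, 3
d = rank(age) − rank(recovery): -2, 2, -5, -2, 4, 2, 1; Σd² = 58
ρ = 1 − 6Σd² / [n(n²−1)] = 1 − 6×58 / (7×48) = 1 − 348/336 ≈ -0.036

-0.036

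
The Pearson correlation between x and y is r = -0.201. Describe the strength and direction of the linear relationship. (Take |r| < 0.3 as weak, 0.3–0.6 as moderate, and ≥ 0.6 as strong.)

r = -0.201 < 0 so the relationship is negative.
|r| = 0.201, which falls in the weak range.

weak negative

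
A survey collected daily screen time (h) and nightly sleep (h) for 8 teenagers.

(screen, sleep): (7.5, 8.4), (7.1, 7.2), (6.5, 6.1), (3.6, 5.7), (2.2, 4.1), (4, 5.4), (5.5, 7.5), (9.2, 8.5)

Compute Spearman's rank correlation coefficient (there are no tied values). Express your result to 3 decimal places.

0.905

Rank screen: 7, 6, 5, 2, 1, 3, 4, 8
Rank sleep: 7, 5, 4, 3, 1, 2, 6, 8
d = rank(screen) − rank(sleep): 0, 1, 1, -1, 0, 1, -2, 0; Σd² = 8
ρ = 1 − 6Σd² / [n(n²−1)] = 1 − 6×8 / (8×63) = 1 − 48/504 ≈ 0.905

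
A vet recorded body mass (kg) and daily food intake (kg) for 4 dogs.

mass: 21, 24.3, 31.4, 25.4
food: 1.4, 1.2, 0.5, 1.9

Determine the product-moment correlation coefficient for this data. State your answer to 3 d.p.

-0.676

n = 4, Σx = 102.1, Σy = 5, Σx² = 2662.61, Σy² = 7.26, Σxy = 122.52
nΣxy − ΣxΣy = 490.08 − 510.5 = -20.42
nΣx² − (Σx)² = 10650.44 − 10424.41 = 226.03; nΣy² − (Σy)² = 29.04 − 25 = 4.04
r = -20.42 / √(226.03 × 4.04) = -20.42 / 30.2186 ≈ -0.676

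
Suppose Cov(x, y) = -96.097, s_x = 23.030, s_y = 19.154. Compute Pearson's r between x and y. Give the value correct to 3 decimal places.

r = Cov(x,y) / (s_x · s_y) = -96.097 / (23.030 × 19.154)
  = -96.097 / 441.1166 ≈ -0.218

-0.218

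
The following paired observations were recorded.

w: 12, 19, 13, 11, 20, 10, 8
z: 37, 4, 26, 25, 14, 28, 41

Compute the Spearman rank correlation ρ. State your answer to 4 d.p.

-0.7857

Rank w: 4, 6, 5, 3, 7, 2, 1
Rank z: 6, 1, 4, 3, 2, 5, 7
d = rank(w) − rank(z): -2, 5, 1, 0, 5, -3, -6; Σd² = 100
ρ = 1 − 6Σd² / [n(n²−1)] = 1 − 6×100 / (7×48) = 1 − 600/336 ≈ -0.7857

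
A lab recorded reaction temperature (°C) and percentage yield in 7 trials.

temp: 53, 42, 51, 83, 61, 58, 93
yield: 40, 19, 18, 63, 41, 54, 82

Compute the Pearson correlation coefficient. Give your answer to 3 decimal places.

n = 7, Σx = 441, Σy = 317, Σx² = 29797, Σy² = 17575, Σxy = 22324
nΣxy − ΣxΣy = 156268 − 139797 = 16471
nΣx² − (Σx)² = 208579 − 194481 = 14098; nΣy² − (Σy)² = 123025 − 100489 = 22536
r = 16471 / √(14098 × 22536) = 16471 / 17824.4924 ≈ 0.924

0.924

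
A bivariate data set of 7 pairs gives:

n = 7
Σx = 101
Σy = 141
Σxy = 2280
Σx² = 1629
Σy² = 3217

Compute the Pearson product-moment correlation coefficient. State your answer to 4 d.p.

r = (nΣxy − ΣxΣy) / √[(nΣx² − (Σx)²)(nΣy² − (Σy)²)]
Numerator: 7×2280 − 101×141 = 1719
Denominator: √[(11403 − 10201)(22519 − 19881)] = √[1202 × 2638] = 1780.6954
r = 1719 / 1780.6954 ≈ 0.9654

0.9654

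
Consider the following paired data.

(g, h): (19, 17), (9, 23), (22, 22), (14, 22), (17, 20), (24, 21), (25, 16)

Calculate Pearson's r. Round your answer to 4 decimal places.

-0.5711

n = 7, Σg = 130, Σh = 141, Σg² = 2612, Σh² = 2883, Σgh = 2566
nΣgh − ΣgΣh = 17962 − 18330 = -368
nΣg² − (Σg)² = 18284 − 16900 = 1384; nΣh² − (Σh)² = 20181 − 19881 = 300
r = -368 / √(1384 × 300) = -368 / 644.3601 ≈ -0.5711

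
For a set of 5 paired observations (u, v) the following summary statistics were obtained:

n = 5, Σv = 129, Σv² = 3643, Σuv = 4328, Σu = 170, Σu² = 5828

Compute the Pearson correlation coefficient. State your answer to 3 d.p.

r = (nΣuv − ΣuΣv) / √[(nΣu² − (Σu)²)(nΣv² − (Σv)²)]
Numerator: 5×4328 − 170×129 = -290
Denominator: √[(29140 − 28900)(18215 − 16641)] = √[240 × 1574] = 614.6218
r = -290 / 614.6218 ≈ -0.472

-0.472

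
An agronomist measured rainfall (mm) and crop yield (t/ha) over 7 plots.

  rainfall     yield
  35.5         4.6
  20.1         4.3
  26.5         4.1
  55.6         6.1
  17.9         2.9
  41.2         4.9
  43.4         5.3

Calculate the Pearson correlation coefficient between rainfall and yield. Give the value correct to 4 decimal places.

0.9290

n = 7, Σx = 240.2, Σy = 32.2, Σx² = 9359.28, Σy² = 154.18, Σxy = 1181.35
nΣxy − ΣxΣy = 8269.45 − 7734.44 = 535.01
nΣx² − (Σx)² = 65514.96 − 57696.04 = 7818.92; nΣy² − (Σy)² = 1079.26 − 1036.84 = 42.42
r = 535.01 / √(7818.92 × 42.42) = 535.01 / 575.9154 ≈ 0.9290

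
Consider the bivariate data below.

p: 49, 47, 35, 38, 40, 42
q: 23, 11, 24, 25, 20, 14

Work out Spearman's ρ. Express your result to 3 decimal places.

Rank p: 6, 5, 1, 2, 3, 4
Rank q: 4, 1, 5, 6, 3, 2
d = rank(p) − rank(q): 2, 4, -4, -4, 0, 2; Σd² = 56
ρ = 1 − 6Σd² / [n(n²−1)] = 1 − 6×56 / (6×35) = 1 − 336/210 ≈ -0.600

-0.600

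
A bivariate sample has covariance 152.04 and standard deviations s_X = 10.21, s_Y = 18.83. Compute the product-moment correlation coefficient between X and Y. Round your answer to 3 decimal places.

0.791

r = Cov(X,Y) / (s_X · s_Y) = 152.04 / (10.21 × 18.83)
  = 152.04 / 192.2543 ≈ 0.791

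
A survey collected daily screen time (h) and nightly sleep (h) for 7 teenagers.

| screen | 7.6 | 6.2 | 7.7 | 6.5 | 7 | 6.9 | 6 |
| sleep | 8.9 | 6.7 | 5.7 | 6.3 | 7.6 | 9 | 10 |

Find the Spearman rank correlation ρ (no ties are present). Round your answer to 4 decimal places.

-0.4286

Rank screen: 6, 2, 7, 3, 5, 4, 1
Rank sleep: 5, 3, 1, 2, 4, 6, 7
d = rank(screen) − rank(sleep): 1, -1, 6, 1, 1, -2, -6; Σd² = 80
ρ = 1 − 6Σd² / [n(n²−1)] = 1 − 6×80 / (7×48) = 1 − 480/336 ≈ -0.4286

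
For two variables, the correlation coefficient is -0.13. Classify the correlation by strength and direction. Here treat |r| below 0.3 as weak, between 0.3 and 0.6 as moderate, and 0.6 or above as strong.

weak negative

r = -0.13 < 0 so the relationship is negative.
|r| = 0.13, which falls in the weak range.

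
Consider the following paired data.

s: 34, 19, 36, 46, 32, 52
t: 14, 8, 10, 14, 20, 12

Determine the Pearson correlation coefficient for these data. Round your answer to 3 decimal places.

0.205

n = 6, Σs = 219, Σt = 78, Σs² = 8657, Σt² = 1100, Σst = 2896
nΣst − ΣsΣt = 17376 − 17082 = 294
nΣs² − (Σs)² = 51942 − 47961 = 3981; nΣt² − (Σt)² = 6600 − 6084 = 516
r = 294 / √(3981 × 516) = 294 / 1433.2467 ≈ 0.205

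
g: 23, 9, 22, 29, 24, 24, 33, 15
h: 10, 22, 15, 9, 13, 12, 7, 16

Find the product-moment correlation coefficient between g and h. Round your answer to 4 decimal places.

n = 8, Σg = 179, Σh = 104, Σg² = 4401, Σh² = 1508, Σgh = 2090
nΣgh − ΣgΣh = 16720 − 18616 = -1896
nΣg² − (Σg)² = 35208 − 32041 = 3167; nΣh² − (Σh)² = 12064 − 10816 = 1248
r = -1896 / √(3167 × 1248) = -1896 / 1988.0684 ≈ -0.9537

-0.9537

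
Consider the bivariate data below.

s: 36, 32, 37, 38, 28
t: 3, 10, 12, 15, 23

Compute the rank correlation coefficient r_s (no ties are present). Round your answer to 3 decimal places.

Rank s: 3, 2, 4, 5, 1
Rank t: 1, 2, 3, 4, 5
d = rank(s) − rank(t): 2, 0, 1, 1, -4; Σd² = 22
ρ = 1 − 6Σd² / [n(n²−1)] = 1 − 6×22 / (5×24) = 1 − 132/120 ≈ -0.100

-0.100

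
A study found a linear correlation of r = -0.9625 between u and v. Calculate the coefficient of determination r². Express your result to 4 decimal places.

0.9264

r² = (-0.9625)² = 0.9264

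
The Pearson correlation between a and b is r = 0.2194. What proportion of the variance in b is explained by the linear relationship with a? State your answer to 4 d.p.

r² = (0.2194)² = 0.0481

0.0481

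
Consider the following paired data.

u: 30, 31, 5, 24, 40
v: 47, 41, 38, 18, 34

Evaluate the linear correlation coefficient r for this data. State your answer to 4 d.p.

0.0614

n = 5, Σu = 130, Σv = 178, Σu² = 4062, Σv² = 6814, Σuv = 4663
nΣuv − ΣuΣv = 23315 − 23140 = 175
nΣu² − (Σu)² = 20310 − 16900 = 3410; nΣv² − (Σv)² = 34070 − 31684 = 2386
r = 175 / √(3410 × 2386) = 175 / 2852.4130 ≈ 0.0614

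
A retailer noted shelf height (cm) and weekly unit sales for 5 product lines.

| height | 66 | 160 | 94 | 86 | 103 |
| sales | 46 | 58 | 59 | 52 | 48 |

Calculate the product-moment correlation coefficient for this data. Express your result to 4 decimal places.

n = 5, Σx = 509, Σy = 263, Σx² = 56797, Σy² = 13969, Σxy = 27278
nΣxy − ΣxΣy = 136390 − 133867 = 2523
nΣx² − (Σx)² = 283985 − 259081 = 24904; nΣy² − (Σy)² = 69845 − 69169 = 676
r = 2523 / √(24904 × 676) = 2523 / 4103.0603 ≈ 0.6149

0.6149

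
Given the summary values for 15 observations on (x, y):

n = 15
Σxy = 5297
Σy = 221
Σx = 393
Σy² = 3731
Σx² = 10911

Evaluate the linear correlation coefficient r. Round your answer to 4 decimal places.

r = (nΣxy − ΣxΣy) / √[(nΣx² − (Σx)²)(nΣy² − (Σy)²)]
Numerator: 15×5297 − 393×221 = -7398
Denominator: √[(163665 − 154449)(55965 − 48841)] = √[9216 × 7124] = 8102.7640
r = -7398 / 8102.7640 ≈ -0.9130

-0.9130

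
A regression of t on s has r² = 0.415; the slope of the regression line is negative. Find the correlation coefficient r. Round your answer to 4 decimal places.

-0.6442

|r| = √0.415 = 0.6442
The association is negative, so r = −0.6442.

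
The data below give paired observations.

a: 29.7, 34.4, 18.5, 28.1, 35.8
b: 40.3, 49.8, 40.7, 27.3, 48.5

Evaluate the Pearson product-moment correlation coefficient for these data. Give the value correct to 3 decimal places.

0.462

n = 5, Σa = 146.5, Σb = 206.6, Σa² = 4478.95, Σb² = 8858.16, Σab = 6166.41
nΣab − ΣaΣb = 30832.05 − 30266.9 = 565.15
nΣa² − (Σa)² = 22394.75 − 21462.25 = 932.5; nΣb² − (Σb)² = 44290.8 − 42683.56 = 1607.24
r = 565.15 / √(932.5 × 1607.24) = 565.15 / 1224.2350 ≈ 0.462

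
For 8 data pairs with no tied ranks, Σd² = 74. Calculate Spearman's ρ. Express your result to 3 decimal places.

0.119

ρ = 1 − 6Σd² / [n(n²−1)] = 1 − 6×74 / (8×63)
  = 1 − 444/504 = 1 − 0.8810 ≈ 0.119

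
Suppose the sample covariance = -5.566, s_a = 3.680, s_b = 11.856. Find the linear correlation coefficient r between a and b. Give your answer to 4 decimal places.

r = Cov(a,b) / (s_a · s_b) = -5.566 / (3.680 × 11.856)
  = -5.566 / 43.6301 ≈ -0.1276

-0.1276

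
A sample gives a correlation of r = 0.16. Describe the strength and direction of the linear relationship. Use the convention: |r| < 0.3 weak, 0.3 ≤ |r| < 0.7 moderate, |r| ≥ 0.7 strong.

weak positive

r = 0.16 > 0 so the relationship is positive.
|r| = 0.16, which falls in the weak range.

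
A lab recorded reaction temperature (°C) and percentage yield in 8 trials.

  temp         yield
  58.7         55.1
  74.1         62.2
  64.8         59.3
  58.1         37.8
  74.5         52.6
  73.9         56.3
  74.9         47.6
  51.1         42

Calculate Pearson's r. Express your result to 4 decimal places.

0.5602

n = 8, Σx = 530.1, Σy = 412.9, Σx² = 35743.83, Σy² = 21816.39, Σxy = 27672.92
nΣxy − ΣxΣy = 221383.36 − 218878.29 = 2505.07
nΣx² − (Σx)² = 285950.64 − 281006.01 = 4944.63; nΣy² − (Σy)² = 174531.12 − 170486.41 = 4044.71
r = 2505.07 / √(4944.63 × 4044.71) = 2505.07 / 4472.0906 ≈ 0.5602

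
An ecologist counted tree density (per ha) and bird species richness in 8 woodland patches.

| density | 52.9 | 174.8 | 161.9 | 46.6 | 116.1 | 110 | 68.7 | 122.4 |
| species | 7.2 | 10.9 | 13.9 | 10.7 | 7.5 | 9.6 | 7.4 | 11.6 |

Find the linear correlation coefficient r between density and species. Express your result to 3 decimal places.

n = 8, Σx = 853.4, Σy = 78.8, Σx² = 107017.28, Σy² = 816.08, Σxy = 8890.2
nΣxy − ΣxΣy = 71121.6 − 67247.92 = 3873.68
nΣx² − (Σx)² = 856138.24 − 728291.56 = 127846.68; nΣy² − (Σy)² = 6528.64 − 6209.44 = 319.2
r = 3873.68 / √(127846.68 × 319.2) = 3873.68 / 6388.1656 ≈ 0.606

0.606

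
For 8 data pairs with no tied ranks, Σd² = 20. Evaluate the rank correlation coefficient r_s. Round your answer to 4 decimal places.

0.7619

ρ = 1 − 6Σd² / [n(n²−1)] = 1 − 6×20 / (8×63)
  = 1 − 120/504 = 1 − 0.23810 ≈ 0.7619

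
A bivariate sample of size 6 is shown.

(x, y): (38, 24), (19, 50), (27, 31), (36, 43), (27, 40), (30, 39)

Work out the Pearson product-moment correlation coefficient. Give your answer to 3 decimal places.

n = 6, Σx = 177, Σy = 227, Σx² = 5459, Σy² = 9007, Σxy = 6497
nΣxy − ΣxΣy = 38982 − 40179 = -1197
nΣx² − (Σx)² = 32754 − 31329 = 1425; nΣy² − (Σy)² = 54042 − 51529 = 2513
r = -1197 / √(1425 × 2513) = -1197 / 1892.3596 ≈ -0.633

-0.633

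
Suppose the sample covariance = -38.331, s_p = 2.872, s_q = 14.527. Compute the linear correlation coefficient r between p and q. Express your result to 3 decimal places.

-0.919

r = Cov(p,q) / (s_p · s_q) = -38.331 / (2.872 × 14.527)
  = -38.331 / 41.7215 ≈ -0.919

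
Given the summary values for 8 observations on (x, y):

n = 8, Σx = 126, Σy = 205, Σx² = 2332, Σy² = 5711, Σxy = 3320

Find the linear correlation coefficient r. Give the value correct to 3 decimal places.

r = (nΣxy − ΣxΣy) / √[(nΣx² − (Σx)²)(nΣy² − (Σy)²)]
Numerator: 8×3320 − 126×205 = 730
Denominator: √[(18656 − 15876)(45688 − 42025)] = √[2780 × 3663] = 3191.1033
r = 730 / 3191.1033 ≈ 0.229

0.229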